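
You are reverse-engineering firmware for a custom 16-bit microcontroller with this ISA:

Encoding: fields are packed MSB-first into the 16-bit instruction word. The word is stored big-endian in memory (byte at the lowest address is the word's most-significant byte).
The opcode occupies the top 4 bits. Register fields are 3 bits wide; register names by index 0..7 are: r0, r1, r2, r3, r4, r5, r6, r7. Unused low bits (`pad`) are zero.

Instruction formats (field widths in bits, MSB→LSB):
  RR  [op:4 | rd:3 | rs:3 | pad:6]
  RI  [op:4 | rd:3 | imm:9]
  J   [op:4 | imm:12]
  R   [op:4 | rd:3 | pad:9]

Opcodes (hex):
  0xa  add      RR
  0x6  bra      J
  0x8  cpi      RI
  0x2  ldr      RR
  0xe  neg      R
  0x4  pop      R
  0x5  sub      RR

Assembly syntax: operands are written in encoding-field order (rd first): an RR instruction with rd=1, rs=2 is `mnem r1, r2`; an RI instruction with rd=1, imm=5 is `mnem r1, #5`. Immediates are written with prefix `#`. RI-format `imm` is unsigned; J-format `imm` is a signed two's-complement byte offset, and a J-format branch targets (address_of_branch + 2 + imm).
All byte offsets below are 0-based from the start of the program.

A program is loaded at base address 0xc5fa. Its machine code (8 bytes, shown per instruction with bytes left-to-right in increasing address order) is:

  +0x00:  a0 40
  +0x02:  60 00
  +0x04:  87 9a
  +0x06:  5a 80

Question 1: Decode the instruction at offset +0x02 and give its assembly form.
+0x02: 60 00 ⇒ word 0x6000 (big)
  top 4b → 0x6 → bra [J]
  imm@[11:0]=0x0 ⇒ #0

bra #0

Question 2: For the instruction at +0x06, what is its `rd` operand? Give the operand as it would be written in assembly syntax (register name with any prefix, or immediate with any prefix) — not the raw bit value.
r5

@+06  big-endian(5a 80) = 0x5a80
  top 4b → 0x5 → sub [RR]
  [11:9] rd=5 = r5
  [8:6] rs=2 = r2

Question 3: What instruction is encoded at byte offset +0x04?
+0x04: 87 9a ⇒ word 0x879a (big)
  top 4b → 0x8 → cpi [RI]
  rd: (w>>9)&0x7=0x3 → r3
  imm: (w>>0)&0x1ff=0x19a → #410

cpi r3, #410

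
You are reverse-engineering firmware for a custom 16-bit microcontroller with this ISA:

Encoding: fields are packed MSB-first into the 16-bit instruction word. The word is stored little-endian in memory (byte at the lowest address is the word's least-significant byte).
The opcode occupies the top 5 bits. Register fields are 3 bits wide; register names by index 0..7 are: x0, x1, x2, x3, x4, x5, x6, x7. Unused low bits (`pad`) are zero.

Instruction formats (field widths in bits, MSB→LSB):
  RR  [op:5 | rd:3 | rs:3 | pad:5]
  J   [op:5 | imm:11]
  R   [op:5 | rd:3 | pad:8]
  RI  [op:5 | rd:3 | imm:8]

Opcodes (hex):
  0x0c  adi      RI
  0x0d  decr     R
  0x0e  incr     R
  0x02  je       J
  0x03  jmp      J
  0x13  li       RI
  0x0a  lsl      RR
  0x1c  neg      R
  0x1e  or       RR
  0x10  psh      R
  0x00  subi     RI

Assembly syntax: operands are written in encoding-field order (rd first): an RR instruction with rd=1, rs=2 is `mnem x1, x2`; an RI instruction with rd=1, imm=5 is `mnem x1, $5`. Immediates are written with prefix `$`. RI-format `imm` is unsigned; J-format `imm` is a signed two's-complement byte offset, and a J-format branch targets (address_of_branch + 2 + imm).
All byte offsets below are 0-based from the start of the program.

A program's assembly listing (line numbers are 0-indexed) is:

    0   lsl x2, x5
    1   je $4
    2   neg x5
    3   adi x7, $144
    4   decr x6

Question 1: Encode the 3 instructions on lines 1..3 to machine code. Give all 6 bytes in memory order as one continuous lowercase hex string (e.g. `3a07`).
041000e59067

1. je fields op=0x2:5|imm=4:11 → word 1004h → 04 10
2. neg fields op=0x1c:5|rd=5:3|pad=0:8 → word e500h → 00 e5
3. adi fields op=0xc:5|rd=7:3|imm=144:8 → word 6790h → 90 67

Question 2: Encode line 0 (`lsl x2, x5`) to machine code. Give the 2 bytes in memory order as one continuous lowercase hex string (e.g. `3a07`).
0. lsl fields op=0xa:5|rd=2:3|rs=5:3|pad=0:5 → word 52a0h → a0 52

a052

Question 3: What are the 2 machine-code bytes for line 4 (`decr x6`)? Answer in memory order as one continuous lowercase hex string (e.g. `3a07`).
L4: decr op=0xd:5|rd=6:3|pad=0:8 ⇒ 0x6e00 ⇒ little 00 6e

006e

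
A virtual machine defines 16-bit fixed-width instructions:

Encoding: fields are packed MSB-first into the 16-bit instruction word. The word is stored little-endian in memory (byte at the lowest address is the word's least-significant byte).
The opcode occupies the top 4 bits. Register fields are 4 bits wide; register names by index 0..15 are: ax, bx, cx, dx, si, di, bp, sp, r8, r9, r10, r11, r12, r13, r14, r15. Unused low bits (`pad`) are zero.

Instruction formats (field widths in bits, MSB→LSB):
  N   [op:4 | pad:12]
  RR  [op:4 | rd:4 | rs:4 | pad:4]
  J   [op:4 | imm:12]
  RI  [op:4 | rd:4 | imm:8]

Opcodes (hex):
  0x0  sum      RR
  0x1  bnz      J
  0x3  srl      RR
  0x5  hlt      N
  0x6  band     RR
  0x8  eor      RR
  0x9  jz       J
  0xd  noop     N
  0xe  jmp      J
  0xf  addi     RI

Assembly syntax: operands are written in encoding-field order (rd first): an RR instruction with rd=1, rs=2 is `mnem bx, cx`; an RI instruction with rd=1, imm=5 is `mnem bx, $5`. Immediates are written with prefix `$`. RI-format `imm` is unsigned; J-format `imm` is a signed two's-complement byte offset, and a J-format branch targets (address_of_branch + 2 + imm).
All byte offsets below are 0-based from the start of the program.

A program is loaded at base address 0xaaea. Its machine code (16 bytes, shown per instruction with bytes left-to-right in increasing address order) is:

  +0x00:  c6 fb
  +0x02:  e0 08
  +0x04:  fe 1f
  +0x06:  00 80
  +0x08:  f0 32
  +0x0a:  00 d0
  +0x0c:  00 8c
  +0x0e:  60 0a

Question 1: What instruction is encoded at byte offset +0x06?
eor ax, ax

[06] 00 80 → 0x8000
  top 4b → 0x8 → eor [RR]
  rd: (w>>8)&0xf=0x0 → ax
  rs: (w>>4)&0xf=0x0 → ax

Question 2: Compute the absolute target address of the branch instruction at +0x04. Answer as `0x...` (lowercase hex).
off 0x04: read fe 1f as little → 0x1ffe
  op=0x1ffe>>12=0x1 ⇒ bnz (J)
  imm@[11:0]=0xffe (s12→-2) ⇒ $-2
  target = base 0xaaea + off 0x04 + 2 + imm -2 = 0xaaee

0xaaee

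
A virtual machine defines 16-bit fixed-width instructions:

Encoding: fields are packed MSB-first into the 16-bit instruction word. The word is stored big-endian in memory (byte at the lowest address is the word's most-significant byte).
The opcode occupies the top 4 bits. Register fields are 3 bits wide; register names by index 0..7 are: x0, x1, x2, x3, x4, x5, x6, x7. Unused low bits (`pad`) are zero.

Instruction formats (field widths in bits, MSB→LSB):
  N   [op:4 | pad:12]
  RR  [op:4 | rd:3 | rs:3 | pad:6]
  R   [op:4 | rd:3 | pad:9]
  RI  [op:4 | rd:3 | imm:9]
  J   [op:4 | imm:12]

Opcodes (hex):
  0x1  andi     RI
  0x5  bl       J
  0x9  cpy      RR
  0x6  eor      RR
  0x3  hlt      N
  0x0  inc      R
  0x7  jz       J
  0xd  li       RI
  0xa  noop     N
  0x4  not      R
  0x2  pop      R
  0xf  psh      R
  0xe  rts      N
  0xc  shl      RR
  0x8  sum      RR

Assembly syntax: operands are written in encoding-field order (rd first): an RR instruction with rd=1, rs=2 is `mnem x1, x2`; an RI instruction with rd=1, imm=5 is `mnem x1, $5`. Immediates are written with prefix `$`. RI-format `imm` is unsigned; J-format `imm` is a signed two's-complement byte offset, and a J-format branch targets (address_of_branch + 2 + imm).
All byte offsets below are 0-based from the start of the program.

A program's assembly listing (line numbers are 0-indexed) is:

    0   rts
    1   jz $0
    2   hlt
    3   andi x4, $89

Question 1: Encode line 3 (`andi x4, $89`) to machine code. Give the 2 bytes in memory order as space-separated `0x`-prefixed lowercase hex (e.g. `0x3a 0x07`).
L3: andi op=0x1:4|rd=4:3|imm=89:9 ⇒ 0x1859 ⇒ big 18 59

0x18 0x59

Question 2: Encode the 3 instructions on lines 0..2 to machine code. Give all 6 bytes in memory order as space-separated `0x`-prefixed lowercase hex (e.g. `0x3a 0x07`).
0xe0 0x00 0x70 0x00 0x30 0x00

0. rts fields op=0xe:4|pad=0:12 → word e000h → e0 00
1. jz fields op=0x7:4|imm=0:12 → word 7000h → 70 00
2. hlt fields op=0x3:4|pad=0:12 → word 3000h → 30 00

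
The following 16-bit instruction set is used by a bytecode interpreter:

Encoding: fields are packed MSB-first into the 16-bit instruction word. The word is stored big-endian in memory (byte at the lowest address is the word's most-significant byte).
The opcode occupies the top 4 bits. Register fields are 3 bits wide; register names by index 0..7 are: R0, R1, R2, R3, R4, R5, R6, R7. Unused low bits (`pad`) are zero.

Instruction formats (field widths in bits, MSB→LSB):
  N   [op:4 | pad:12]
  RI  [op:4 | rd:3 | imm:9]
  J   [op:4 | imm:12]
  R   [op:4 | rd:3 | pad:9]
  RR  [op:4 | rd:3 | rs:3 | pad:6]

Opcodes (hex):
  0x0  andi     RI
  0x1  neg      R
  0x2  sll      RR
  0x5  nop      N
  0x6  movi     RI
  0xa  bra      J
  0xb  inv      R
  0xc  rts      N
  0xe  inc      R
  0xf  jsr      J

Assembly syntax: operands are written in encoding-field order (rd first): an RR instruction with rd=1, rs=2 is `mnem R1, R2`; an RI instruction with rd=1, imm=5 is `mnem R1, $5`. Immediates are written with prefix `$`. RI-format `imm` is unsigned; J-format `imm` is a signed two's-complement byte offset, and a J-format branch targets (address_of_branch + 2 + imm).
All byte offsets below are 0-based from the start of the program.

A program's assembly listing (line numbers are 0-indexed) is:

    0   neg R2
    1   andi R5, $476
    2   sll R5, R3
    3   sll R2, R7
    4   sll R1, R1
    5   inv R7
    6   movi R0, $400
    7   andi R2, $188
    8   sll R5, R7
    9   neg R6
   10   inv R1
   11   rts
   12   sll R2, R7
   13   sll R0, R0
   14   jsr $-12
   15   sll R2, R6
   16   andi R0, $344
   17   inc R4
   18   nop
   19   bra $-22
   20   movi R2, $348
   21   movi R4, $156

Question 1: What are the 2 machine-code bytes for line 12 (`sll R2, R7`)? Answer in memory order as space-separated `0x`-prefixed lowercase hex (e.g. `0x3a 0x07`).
12. sll fields op=0x2:4|rd=2:3|rs=7:3|pad=0:6 → word 25c0h → 25 c0

0x25 0xc0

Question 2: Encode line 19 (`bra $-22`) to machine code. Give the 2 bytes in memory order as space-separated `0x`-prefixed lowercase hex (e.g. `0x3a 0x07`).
0xaf 0xea

19. bra fields op=0xa:4|imm=-22:12 → word afeah → af ea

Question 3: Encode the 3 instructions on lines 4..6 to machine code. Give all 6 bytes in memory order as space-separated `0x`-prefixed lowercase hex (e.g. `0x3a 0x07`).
line 4 (sll): pack op=0x2:4|rd=1:3|rs=1:3|pad=0:6 = 0x2240; big→ 22 40
line 5 (inv): pack op=0xb:4|rd=7:3|pad=0:9 = 0xbe00; big→ be 00
line 6 (movi): pack op=0x6:4|rd=0:3|imm=400:9 = 0x6190; big→ 61 90

0x22 0x40 0xbe 0x00 0x61 0x90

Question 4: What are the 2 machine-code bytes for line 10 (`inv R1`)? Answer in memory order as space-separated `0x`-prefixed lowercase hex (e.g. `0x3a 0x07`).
0xb2 0x00

L10: inv op=0xb:4|rd=1:3|pad=0:9 ⇒ 0xb200 ⇒ big b2 00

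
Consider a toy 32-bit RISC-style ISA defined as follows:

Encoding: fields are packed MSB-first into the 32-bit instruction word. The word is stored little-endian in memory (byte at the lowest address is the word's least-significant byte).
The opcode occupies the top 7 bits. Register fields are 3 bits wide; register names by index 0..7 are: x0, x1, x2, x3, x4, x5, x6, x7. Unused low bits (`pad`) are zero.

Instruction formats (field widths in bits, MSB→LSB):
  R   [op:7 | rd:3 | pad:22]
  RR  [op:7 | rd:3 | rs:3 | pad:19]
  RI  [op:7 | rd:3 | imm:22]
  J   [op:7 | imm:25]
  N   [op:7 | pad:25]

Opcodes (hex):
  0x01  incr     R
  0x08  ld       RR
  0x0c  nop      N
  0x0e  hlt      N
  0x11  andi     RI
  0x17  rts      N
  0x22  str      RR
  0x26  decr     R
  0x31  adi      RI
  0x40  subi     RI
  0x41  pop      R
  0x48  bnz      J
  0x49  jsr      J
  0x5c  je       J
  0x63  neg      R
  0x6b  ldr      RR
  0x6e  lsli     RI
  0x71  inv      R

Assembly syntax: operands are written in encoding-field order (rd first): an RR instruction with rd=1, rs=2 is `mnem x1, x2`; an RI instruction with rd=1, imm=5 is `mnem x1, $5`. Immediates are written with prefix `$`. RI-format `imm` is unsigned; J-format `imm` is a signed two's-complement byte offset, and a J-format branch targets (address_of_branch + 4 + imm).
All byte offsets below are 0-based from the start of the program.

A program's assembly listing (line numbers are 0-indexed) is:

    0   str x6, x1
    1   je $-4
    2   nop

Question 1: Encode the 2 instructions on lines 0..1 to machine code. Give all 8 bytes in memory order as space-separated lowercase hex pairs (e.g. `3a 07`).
00 00 88 45 fc ff ff b9

L0: str op=0x22:7|rd=6:3|rs=1:3|pad=0:19 ⇒ 0x45880000 ⇒ little 00 00 88 45
L1: je op=0x5c:7|imm=-4:25 ⇒ 0xb9fffffc ⇒ little fc ff ff b9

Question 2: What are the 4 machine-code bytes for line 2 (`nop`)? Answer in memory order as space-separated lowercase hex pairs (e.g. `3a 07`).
2. nop fields op=0xc:7|pad=0:25 → word 18000000h → 00 00 00 18

00 00 00 18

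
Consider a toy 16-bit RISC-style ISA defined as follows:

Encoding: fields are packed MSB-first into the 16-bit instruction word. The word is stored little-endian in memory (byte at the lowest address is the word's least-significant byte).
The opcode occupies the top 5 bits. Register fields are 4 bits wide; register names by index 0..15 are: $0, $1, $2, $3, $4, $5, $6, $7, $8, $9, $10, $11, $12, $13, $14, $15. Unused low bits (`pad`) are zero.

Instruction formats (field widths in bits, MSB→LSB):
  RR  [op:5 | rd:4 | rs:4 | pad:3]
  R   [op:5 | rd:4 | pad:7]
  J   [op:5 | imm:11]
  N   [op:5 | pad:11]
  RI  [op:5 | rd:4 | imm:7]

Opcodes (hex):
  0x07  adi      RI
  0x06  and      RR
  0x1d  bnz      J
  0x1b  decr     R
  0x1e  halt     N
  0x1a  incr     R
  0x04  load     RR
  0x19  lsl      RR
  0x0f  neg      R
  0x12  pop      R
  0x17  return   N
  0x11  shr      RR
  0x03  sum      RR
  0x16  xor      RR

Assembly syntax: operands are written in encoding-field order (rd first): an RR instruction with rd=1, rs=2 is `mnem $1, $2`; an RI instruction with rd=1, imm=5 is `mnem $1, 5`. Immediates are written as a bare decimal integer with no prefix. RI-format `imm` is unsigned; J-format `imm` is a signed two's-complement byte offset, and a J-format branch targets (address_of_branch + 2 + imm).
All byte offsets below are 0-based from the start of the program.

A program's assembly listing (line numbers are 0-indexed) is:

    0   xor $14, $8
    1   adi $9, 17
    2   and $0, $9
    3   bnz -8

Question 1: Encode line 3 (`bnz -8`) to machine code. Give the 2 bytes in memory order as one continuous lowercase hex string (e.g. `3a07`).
f8ef

line 3 (bnz): pack op=0x1d:5|imm=-8:11 = 0xeff8; little→ f8 ef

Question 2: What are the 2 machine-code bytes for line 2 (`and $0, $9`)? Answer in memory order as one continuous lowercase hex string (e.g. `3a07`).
2. and fields op=0x6:5|rd=0:4|rs=9:4|pad=0:3 → word 3048h → 48 30

4830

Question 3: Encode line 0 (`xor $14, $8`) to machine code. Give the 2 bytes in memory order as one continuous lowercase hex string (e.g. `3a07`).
0. xor fields op=0x16:5|rd=14:4|rs=8:4|pad=0:3 → word b740h → 40 b7

40b7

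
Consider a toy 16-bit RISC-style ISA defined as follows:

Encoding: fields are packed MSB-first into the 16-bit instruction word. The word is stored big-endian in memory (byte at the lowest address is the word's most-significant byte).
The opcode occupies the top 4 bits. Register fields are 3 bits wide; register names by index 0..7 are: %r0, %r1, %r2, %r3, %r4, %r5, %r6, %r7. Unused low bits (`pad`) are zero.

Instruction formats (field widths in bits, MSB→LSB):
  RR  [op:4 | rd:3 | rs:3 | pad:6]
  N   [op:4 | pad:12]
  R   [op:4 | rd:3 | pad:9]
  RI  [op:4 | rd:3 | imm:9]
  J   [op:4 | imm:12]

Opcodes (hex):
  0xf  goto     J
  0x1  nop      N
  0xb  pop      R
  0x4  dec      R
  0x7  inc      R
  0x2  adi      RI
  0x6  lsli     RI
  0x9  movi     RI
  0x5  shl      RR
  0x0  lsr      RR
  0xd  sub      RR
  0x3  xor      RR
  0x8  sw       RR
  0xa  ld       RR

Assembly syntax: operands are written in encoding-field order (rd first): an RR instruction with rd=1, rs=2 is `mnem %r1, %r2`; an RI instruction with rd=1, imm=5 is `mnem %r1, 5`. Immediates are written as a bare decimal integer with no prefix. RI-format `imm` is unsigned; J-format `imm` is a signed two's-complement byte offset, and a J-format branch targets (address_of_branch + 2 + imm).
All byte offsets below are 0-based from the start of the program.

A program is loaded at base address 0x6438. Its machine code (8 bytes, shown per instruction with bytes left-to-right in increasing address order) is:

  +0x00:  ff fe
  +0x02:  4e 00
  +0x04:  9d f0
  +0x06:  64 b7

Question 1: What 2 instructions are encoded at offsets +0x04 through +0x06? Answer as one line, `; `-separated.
+0x04: 9d f0 ⇒ word 0x9df0 (big)
  top 4b → 0x9 → movi [RI]
  rd@[11:9]=0x6 ⇒ %r6
  imm@[8:0]=0x1f0 ⇒ 496
+0x06: 64 b7 ⇒ word 0x64b7 (big)
  top 4b → 0x6 → lsli [RI]
  rd@[11:9]=0x2 ⇒ %r2
  imm@[8:0]=0xb7 ⇒ 183

movi %r6, 496; lsli %r2, 183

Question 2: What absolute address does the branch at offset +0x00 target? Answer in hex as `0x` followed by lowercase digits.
0x6438

[00] ff fe → 0xfffe
  op=0xfffe>>12=0xf ⇒ goto (J)
  imm@[11:0]=0xffe (s12→-2) ⇒ -2
  target = base 0x6438 + off 0x00 + 2 + imm -2 = 0x6438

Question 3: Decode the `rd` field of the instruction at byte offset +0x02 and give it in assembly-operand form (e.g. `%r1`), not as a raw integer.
[02] 4e 00 → 0x4e00
  opcode bits[15:12]=0x4: dec/R
  rd: (w>>9)&0x7=0x7 → %r7

%r7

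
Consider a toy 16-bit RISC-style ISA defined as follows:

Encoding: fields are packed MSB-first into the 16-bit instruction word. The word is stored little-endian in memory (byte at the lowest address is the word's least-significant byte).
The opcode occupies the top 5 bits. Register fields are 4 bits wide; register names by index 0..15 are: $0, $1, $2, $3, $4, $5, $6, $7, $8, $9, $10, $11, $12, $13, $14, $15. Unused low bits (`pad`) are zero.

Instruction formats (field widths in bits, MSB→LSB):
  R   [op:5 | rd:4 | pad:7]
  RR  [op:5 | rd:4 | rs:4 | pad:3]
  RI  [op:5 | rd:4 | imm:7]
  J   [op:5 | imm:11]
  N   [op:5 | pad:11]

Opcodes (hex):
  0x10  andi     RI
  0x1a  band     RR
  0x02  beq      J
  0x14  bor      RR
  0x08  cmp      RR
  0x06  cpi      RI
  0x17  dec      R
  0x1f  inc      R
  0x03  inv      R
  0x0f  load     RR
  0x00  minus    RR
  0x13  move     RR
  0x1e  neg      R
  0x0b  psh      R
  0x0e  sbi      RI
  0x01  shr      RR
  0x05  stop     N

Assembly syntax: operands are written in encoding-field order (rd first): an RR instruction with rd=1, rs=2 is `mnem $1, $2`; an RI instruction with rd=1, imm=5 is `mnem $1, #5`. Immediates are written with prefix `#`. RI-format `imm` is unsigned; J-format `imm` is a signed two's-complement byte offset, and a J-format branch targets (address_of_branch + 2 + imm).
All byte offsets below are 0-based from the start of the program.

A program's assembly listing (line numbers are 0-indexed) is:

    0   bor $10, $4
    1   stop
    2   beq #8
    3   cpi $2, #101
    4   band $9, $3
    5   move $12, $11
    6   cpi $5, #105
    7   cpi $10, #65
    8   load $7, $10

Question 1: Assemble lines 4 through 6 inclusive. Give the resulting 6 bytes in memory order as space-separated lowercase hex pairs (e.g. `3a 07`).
line 4 (band): pack op=0x1a:5|rd=9:4|rs=3:4|pad=0:3 = 0xd498; little→ 98 d4
line 5 (move): pack op=0x13:5|rd=12:4|rs=11:4|pad=0:3 = 0x9e58; little→ 58 9e
line 6 (cpi): pack op=0x6:5|rd=5:4|imm=105:7 = 0x32e9; little→ e9 32

98 d4 58 9e e9 32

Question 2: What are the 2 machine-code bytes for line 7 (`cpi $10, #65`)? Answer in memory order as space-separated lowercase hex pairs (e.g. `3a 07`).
7. cpi fields op=0x6:5|rd=10:4|imm=65:7 → word 3541h → 41 35

41 35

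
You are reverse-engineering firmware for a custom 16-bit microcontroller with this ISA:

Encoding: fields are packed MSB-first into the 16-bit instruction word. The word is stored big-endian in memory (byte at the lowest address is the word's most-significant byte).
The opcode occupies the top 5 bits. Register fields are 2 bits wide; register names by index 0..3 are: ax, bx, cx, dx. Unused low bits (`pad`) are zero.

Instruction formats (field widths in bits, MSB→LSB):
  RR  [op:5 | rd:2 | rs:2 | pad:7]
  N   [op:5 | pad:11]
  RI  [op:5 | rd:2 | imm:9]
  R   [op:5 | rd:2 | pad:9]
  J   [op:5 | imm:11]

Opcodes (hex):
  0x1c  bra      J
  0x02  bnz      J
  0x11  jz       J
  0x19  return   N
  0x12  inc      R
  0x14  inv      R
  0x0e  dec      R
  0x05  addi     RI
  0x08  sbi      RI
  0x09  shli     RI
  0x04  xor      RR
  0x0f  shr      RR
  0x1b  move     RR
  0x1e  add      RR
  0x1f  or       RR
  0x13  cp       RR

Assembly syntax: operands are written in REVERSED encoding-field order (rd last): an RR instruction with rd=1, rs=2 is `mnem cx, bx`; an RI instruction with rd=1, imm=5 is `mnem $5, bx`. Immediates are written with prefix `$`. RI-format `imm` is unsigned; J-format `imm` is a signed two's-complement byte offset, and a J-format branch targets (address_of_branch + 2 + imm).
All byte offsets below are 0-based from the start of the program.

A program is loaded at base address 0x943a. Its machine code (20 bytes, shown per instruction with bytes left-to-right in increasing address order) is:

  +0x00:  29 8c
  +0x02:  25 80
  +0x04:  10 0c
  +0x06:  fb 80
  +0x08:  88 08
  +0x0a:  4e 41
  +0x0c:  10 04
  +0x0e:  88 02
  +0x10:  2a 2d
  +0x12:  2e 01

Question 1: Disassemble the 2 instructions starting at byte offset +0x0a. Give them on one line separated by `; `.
shli $65, dx; bnz $4

@+0a  big-endian(4e 41) = 0x4e41
  op=0x4e41>>11=0x9 ⇒ shli (RI)
  [10:9] rd=3 = dx
  [8:0] imm=65 = $65
@+0c  big-endian(10 04) = 0x1004
  op=0x1004>>11=0x2 ⇒ bnz (J)
  [10:0] imm=4 = $4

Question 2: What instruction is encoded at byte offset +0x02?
+0x02: 25 80 ⇒ word 0x2580 (big)
  opcode bits[15:11]=0x4: xor/RR
  [10:9] rd=2 = cx
  [8:7] rs=3 = dx

xor dx, cx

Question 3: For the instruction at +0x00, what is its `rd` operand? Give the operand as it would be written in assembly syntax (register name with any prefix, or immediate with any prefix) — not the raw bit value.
[00] 29 8c → 0x298c
  opcode bits[15:11]=0x5: addi/RI
  [10:9] rd=0 = ax
  [8:0] imm=396 = $396

ax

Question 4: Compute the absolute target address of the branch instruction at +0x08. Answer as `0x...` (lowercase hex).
0x944c

[08] 88 08 → 0x8808
  top 5b → 0x11 → jz [J]
  [10:0] imm=8 = $8
  target = base 0x943a + off 0x08 + 2 + imm 8 = 0x944c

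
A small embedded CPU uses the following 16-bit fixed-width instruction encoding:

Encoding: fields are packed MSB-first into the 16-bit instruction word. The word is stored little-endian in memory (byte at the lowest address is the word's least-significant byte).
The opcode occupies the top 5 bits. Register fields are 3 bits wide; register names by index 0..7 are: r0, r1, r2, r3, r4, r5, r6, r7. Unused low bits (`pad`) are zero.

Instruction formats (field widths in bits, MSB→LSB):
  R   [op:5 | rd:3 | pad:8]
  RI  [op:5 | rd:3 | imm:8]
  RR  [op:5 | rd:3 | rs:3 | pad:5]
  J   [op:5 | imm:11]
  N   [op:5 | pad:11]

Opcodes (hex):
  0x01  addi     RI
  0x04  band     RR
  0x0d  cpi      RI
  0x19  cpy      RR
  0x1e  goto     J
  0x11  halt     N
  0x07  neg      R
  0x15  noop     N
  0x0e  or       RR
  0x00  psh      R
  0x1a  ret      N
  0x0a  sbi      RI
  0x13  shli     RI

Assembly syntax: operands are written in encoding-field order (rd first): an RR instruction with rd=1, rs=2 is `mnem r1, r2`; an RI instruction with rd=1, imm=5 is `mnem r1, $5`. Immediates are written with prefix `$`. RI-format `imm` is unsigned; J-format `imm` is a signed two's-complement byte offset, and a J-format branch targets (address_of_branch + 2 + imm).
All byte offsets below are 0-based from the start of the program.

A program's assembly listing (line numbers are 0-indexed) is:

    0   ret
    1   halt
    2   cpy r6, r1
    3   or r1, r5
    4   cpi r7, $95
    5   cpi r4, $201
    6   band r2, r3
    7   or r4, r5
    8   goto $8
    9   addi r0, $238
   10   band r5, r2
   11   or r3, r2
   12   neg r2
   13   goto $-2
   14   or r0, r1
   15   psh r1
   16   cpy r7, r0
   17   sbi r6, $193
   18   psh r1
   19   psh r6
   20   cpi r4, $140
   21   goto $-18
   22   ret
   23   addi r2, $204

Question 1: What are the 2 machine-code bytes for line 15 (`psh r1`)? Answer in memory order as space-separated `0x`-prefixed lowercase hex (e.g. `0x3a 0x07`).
line 15 (psh): pack op=0x0:5|rd=1:3|pad=0:8 = 0x0100; little→ 00 01

0x00 0x01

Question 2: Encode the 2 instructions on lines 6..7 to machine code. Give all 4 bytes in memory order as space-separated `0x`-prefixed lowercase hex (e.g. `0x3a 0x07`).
0x60 0x22 0xa0 0x74

line 6 (band): pack op=0x4:5|rd=2:3|rs=3:3|pad=0:5 = 0x2260; little→ 60 22
line 7 (or): pack op=0xe:5|rd=4:3|rs=5:3|pad=0:5 = 0x74a0; little→ a0 74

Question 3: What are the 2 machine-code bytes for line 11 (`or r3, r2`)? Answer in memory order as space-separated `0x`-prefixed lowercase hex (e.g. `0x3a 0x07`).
11. or fields op=0xe:5|rd=3:3|rs=2:3|pad=0:5 → word 7340h → 40 73

0x40 0x73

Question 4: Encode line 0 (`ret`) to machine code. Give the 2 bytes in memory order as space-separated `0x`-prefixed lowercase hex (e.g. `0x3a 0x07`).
0. ret fields op=0x1a:5|pad=0:11 → word d000h → 00 d0

0x00 0xd0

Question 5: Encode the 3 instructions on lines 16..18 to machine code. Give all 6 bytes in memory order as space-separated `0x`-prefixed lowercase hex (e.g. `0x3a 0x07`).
0x00 0xcf 0xc1 0x56 0x00 0x01

L16: cpy op=0x19:5|rd=7:3|rs=0:3|pad=0:5 ⇒ 0xcf00 ⇒ little 00 cf
L17: sbi op=0xa:5|rd=6:3|imm=193:8 ⇒ 0x56c1 ⇒ little c1 56
L18: psh op=0x0:5|rd=1:3|pad=0:8 ⇒ 0x0100 ⇒ little 00 01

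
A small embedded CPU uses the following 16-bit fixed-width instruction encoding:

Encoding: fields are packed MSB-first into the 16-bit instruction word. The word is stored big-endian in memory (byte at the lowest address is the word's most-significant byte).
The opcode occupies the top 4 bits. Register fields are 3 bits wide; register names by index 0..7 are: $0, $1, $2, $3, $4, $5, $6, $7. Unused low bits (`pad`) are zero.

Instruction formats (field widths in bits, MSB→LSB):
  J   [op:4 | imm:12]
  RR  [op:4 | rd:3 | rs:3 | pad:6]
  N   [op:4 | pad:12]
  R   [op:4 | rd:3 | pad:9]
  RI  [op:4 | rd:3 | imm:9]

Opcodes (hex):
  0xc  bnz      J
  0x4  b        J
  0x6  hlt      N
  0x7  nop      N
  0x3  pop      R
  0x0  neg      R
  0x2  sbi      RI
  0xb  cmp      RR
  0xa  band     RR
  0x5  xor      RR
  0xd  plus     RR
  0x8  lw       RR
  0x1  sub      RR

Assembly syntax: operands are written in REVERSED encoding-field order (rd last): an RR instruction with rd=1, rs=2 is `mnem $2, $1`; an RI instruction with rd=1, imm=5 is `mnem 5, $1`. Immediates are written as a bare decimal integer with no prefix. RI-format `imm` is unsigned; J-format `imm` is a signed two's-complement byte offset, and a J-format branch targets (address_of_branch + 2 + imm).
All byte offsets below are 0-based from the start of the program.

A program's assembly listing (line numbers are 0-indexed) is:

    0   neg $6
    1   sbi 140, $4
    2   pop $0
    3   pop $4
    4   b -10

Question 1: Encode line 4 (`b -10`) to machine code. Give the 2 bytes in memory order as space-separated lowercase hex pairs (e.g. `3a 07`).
4f f6

4. b fields op=0x4:4|imm=-10:12 → word 4ff6h → 4f f6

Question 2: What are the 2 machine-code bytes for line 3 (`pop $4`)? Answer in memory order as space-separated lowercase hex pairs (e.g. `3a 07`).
38 00

3. pop fields op=0x3:4|rd=4:3|pad=0:9 → word 3800h → 38 00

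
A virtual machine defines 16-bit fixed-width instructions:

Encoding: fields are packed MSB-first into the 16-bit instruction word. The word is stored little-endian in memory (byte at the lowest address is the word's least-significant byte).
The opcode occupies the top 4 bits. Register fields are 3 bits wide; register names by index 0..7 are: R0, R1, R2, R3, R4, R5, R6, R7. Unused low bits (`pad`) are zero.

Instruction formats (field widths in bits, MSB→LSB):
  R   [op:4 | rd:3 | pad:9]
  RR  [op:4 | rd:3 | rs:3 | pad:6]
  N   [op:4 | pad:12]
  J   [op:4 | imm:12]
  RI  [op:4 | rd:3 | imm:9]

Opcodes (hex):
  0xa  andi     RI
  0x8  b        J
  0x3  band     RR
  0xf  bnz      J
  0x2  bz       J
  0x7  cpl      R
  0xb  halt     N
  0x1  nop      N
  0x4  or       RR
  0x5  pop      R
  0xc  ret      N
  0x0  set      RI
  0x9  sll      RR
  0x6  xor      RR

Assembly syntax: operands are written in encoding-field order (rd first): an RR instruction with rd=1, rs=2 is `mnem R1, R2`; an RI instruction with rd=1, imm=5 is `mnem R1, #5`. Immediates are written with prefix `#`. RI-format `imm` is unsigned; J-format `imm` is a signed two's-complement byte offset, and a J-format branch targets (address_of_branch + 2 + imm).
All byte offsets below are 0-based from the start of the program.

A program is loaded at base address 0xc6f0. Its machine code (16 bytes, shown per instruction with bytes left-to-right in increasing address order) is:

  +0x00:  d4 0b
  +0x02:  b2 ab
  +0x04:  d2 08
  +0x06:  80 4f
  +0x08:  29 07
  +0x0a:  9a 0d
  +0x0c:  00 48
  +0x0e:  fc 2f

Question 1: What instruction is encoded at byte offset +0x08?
[08] 29 07 → 0x0729
  top 4b → 0x0 → set [RI]
  rd: (w>>9)&0x7=0x3 → R3
  imm: (w>>0)&0x1ff=0x129 → #297

set R3, #297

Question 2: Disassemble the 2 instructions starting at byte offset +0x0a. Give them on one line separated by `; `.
+0x0a: 9a 0d ⇒ word 0x0d9a (little)
  opcode bits[15:12]=0x0: set/RI
  rd@[11:9]=0x6 ⇒ R6
  imm@[8:0]=0x19a ⇒ #410
+0x0c: 00 48 ⇒ word 0x4800 (little)
  opcode bits[15:12]=0x4: or/RR
  rd@[11:9]=0x4 ⇒ R4
  rs@[8:6]=0x0 ⇒ R0

set R6, #410; or R4, R0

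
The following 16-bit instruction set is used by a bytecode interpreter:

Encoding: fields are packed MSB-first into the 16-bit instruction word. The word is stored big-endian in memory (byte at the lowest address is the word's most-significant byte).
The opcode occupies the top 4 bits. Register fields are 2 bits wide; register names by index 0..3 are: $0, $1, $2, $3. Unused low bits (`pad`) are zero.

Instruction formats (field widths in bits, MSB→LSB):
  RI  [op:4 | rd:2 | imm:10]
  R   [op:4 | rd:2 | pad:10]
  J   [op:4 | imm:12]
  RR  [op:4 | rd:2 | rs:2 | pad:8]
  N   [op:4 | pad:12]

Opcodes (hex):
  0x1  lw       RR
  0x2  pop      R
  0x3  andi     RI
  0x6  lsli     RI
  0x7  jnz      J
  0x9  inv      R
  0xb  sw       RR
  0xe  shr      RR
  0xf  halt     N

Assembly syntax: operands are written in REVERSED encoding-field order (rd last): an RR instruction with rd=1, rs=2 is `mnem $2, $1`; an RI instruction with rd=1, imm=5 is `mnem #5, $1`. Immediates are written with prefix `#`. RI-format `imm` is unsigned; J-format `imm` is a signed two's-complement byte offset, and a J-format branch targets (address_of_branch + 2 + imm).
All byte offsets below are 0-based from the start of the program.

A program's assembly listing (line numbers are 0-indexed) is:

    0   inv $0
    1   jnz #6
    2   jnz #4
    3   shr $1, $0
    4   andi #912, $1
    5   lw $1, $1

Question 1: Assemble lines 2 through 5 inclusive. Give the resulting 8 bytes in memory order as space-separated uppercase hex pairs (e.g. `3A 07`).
L2: jnz op=0x7:4|imm=4:12 ⇒ 0x7004 ⇒ big 70 04
L3: shr op=0xe:4|rd=0:2|rs=1:2|pad=0:8 ⇒ 0xe100 ⇒ big e1 00
L4: andi op=0x3:4|rd=1:2|imm=912:10 ⇒ 0x3790 ⇒ big 37 90
L5: lw op=0x1:4|rd=1:2|rs=1:2|pad=0:8 ⇒ 0x1500 ⇒ big 15 00

70 04 E1 00 37 90 15 00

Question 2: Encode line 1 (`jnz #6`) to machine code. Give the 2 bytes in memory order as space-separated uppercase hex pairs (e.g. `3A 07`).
1. jnz fields op=0x7:4|imm=6:12 → word 7006h → 70 06

70 06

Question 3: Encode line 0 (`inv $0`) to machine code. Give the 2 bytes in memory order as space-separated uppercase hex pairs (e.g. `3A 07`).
line 0 (inv): pack op=0x9:4|rd=0:2|pad=0:10 = 0x9000; big→ 90 00

90 00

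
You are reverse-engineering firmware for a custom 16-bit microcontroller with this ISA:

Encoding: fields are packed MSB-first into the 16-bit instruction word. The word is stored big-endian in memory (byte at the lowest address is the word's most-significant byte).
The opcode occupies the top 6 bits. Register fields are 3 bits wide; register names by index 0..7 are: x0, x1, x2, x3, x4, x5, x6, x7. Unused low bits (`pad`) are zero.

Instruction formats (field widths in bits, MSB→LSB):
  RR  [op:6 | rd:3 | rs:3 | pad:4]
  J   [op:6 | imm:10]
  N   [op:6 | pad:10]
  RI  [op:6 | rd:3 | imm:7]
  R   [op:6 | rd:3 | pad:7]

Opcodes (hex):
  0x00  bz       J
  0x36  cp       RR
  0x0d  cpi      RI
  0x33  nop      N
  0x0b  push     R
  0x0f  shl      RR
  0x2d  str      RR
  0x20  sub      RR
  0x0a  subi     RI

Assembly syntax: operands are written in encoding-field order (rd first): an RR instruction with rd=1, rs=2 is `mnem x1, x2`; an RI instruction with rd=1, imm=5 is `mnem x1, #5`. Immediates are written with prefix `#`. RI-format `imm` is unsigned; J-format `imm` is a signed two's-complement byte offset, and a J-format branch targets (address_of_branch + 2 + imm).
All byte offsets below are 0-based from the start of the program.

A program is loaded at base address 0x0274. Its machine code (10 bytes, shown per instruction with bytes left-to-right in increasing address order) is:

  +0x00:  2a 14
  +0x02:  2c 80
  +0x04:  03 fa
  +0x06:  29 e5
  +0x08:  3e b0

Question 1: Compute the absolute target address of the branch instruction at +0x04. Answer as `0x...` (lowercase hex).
off 0x04: read 03 fa as big → 0x03fa
  top 6b → 0x0 → bz [J]
  [9:0] imm=1018 (s10→-6) = #-6
  target = base 0x0274 + off 0x04 + 2 + imm -6 = 0x0274

0x0274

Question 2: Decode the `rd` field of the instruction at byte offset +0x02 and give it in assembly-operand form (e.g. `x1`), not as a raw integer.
off 0x02: read 2c 80 as big → 0x2c80
  opcode bits[15:10]=0xb: push/R
  [9:7] rd=1 = x1

x1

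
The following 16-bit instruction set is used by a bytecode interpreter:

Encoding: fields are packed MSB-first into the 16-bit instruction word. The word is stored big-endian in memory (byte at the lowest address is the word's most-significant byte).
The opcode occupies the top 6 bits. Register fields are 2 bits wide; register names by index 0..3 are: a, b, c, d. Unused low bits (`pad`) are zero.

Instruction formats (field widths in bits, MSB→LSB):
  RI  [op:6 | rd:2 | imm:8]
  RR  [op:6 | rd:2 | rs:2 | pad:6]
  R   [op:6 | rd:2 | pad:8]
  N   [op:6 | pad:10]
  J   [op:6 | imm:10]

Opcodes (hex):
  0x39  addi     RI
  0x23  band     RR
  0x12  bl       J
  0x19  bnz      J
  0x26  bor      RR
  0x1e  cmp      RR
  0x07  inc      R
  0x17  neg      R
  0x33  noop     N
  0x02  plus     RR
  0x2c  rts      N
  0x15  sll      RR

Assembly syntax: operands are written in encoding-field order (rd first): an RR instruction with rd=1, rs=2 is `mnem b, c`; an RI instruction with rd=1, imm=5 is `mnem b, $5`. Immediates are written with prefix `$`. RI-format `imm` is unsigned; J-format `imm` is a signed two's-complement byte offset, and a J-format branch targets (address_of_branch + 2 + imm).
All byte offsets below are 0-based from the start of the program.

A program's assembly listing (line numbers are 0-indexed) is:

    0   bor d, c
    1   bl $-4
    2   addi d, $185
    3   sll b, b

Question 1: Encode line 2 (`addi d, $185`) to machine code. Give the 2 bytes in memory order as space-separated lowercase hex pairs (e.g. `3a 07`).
e7 b9

line 2 (addi): pack op=0x39:6|rd=3:2|imm=185:8 = 0xe7b9; big→ e7 b9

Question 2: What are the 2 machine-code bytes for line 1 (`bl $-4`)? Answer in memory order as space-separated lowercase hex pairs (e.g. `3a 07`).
line 1 (bl): pack op=0x12:6|imm=-4:10 = 0x4bfc; big→ 4b fc

4b fc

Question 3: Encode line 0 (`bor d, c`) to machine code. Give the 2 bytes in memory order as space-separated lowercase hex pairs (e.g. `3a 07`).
line 0 (bor): pack op=0x26:6|rd=3:2|rs=2:2|pad=0:6 = 0x9b80; big→ 9b 80

9b 80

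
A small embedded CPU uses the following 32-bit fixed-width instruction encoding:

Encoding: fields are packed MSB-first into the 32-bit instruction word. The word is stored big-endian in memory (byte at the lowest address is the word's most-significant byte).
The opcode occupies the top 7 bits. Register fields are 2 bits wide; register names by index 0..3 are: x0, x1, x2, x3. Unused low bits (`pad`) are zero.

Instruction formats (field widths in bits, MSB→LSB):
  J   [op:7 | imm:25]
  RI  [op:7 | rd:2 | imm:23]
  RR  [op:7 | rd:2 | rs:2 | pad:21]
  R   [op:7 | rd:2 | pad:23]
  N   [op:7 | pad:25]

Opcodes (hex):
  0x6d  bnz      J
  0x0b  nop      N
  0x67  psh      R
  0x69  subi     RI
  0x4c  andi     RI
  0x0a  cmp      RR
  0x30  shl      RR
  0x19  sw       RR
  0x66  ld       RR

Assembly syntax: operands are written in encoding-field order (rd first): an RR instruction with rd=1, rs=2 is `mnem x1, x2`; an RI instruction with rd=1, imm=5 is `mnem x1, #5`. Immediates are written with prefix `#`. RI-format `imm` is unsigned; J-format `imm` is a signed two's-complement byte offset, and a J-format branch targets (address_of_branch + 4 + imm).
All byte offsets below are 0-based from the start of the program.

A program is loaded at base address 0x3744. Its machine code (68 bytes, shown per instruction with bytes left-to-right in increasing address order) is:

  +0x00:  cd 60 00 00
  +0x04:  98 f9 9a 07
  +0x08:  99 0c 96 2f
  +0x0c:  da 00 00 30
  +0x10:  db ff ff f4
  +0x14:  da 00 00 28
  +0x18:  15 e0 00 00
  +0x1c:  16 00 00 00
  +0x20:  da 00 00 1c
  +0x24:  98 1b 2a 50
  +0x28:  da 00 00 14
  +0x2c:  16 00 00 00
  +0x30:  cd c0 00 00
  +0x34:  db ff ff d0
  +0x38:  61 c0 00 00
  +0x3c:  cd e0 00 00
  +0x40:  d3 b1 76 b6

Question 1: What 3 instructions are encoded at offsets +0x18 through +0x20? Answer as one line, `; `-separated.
@+18  big-endian(15 e0 00 00) = 0x15e00000
  opcode bits[31:25]=0xa: cmp/RR
  [24:23] rd=3 = x3
  [22:21] rs=3 = x3
@+1c  big-endian(16 00 00 00) = 0x16000000
  opcode bits[31:25]=0xb: nop/N
@+20  big-endian(da 00 00 1c) = 0xda00001c
  opcode bits[31:25]=0x6d: bnz/J
  [24:0] imm=28 = #28

cmp x3, x3; nop; bnz #28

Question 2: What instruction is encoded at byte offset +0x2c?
nop

@+2c  big-endian(16 00 00 00) = 0x16000000
  op=0x16000000>>25=0xb ⇒ nop (N)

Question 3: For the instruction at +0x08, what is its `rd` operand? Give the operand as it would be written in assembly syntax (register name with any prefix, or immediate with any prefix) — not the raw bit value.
x2

@+08  big-endian(99 0c 96 2f) = 0x990c962f
  opcode bits[31:25]=0x4c: andi/RI
  rd: (w>>23)&0x3=0x2 → x2
  imm: (w>>0)&0x7fffff=0xc962f → #824879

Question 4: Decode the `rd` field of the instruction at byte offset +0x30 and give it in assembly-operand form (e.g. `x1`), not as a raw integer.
+0x30: cd c0 00 00 ⇒ word 0xcdc00000 (big)
  opcode bits[31:25]=0x66: ld/RR
  rd: (w>>23)&0x3=0x3 → x3
  rs: (w>>21)&0x3=0x2 → x2

x3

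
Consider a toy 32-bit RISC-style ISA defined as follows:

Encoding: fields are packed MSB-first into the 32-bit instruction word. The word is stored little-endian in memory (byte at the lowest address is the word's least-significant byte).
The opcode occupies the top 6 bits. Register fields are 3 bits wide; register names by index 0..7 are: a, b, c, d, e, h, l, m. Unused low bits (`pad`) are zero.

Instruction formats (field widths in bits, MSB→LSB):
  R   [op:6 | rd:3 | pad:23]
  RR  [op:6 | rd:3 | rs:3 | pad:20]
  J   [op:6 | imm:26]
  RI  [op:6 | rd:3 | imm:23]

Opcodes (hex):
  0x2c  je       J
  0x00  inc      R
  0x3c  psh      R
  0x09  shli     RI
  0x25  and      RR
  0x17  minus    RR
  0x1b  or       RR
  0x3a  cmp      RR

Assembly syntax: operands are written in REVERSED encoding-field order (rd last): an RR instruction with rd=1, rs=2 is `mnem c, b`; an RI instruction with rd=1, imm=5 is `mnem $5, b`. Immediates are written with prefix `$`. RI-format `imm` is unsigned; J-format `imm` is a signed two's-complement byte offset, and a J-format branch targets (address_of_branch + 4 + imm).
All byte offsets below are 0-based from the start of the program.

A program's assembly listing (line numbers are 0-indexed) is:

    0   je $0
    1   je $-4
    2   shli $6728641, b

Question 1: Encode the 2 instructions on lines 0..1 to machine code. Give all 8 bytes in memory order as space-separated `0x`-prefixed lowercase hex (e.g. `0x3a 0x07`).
0x00 0x00 0x00 0xb0 0xfc 0xff 0xff 0xb3

line 0 (je): pack op=0x2c:6|imm=0:26 = 0xb0000000; little→ 00 00 00 b0
line 1 (je): pack op=0x2c:6|imm=-4:26 = 0xb3fffffc; little→ fc ff ff b3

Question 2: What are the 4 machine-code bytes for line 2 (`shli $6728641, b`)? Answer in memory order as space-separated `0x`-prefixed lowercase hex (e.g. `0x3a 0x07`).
line 2 (shli): pack op=0x9:6|rd=1:3|imm=6728641:23 = 0x24e6abc1; little→ c1 ab e6 24

0xc1 0xab 0xe6 0x24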